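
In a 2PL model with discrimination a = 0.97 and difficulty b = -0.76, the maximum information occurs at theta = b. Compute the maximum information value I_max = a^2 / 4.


For 2PL, max info at theta = b = -0.76
I_max = a^2 / 4 = 0.97^2 / 4
= 0.9409 / 4
I_max = 0.2352

0.2352


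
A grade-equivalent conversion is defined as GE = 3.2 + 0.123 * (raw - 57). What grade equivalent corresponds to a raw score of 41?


raw - median = 41 - 57 = -16
slope * diff = 0.123 * -16 = -1.968
GE = 3.2 + -1.968
GE = 1.232

1.232


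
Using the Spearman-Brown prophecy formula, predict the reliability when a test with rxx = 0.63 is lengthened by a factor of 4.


r_new = (n * rxx) / (1 + (n-1) * rxx)
r_new = (4 * 0.63) / (1 + 3 * 0.63)
r_new = 2.52 / 2.89
r_new = 0.872

0.872


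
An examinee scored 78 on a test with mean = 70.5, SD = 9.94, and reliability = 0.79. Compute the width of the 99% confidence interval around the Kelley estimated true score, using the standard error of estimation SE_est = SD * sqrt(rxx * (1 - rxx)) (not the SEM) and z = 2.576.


True score estimate = 0.79*78 + 0.21*70.5 = 76.425
SE_est = SD * sqrt(rxx * (1 - rxx)) = 9.94 * sqrt(0.79 * 0.21) = 9.94 * sqrt(0.1659) = 4.048644
CI = T_est +/- z * SE_est, so width = 2 * z * SE_est = 2 * 2.576 * 4.048644
Width = 20.8586

20.8586


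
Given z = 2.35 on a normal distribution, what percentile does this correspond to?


CDF(z) = 0.5 * (1 + erf(z/sqrt(2)))
erf(1.6617) = 0.9812
CDF = 0.9906
Percentile rank = 0.9906 * 100 = 99.06

99.06


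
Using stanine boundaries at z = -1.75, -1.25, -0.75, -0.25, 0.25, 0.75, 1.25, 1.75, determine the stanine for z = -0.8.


Stanine boundaries: [-1.75, -1.25, -0.75, -0.25, 0.25, 0.75, 1.25, 1.75]
z = -0.8
Check each boundary:
  z >= -1.75 -> could be stanine 2
  z >= -1.25 -> could be stanine 3
  z < -0.75
  z < -0.25
  z < 0.25
  z < 0.75
  z < 1.25
  z < 1.75
Highest qualifying boundary gives stanine = 3

3


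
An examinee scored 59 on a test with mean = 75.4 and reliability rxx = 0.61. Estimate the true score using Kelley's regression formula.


T_est = rxx * X + (1 - rxx) * mean
T_est = 0.61 * 59 + 0.39 * 75.4
T_est = 35.99 + 29.406
T_est = 65.396

65.396


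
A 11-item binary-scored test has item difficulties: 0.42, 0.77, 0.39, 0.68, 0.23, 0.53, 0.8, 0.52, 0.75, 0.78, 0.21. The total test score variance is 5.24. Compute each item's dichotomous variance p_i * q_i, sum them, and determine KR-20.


For each item, compute p_i * q_i:
  Item 1: 0.42 * 0.58 = 0.2436
  Item 2: 0.77 * 0.23 = 0.1771
  Item 3: 0.39 * 0.61 = 0.2379
  Item 4: 0.68 * 0.32 = 0.2176
  Item 5: 0.23 * 0.77 = 0.1771
  Item 6: 0.53 * 0.47 = 0.2491
  Item 7: 0.8 * 0.2 = 0.16
  Item 8: 0.52 * 0.48 = 0.2496
  Item 9: 0.75 * 0.25 = 0.1875
  Item 10: 0.78 * 0.22 = 0.1716
  Item 11: 0.21 * 0.79 = 0.1659
Sum(p_i * q_i) = 0.2436 + 0.1771 + 0.2379 + 0.2176 + 0.1771 + 0.2491 + 0.16 + 0.2496 + 0.1875 + 0.1716 + 0.1659 = 2.237
KR-20 = (k/(k-1)) * (1 - Sum(p_i*q_i) / Var_total)
= (11/10) * (1 - 2.237/5.24)
= 1.1 * 0.5731
KR-20 = 0.6304

0.6304


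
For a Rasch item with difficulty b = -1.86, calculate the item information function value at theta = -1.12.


P = 1/(1+exp(-(-1.12--1.86))) = 0.677
I = P*(1-P) = 0.677 * 0.323
I = 0.2187

0.2187


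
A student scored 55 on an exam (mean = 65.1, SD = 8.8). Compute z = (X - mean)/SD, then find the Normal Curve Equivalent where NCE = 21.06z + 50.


z = (X - mean) / SD = (55 - 65.1) / 8.8
z = -10.1 / 8.8
z = -1.1477
NCE = NCE = 21.06z + 50
Carry z at full precision (z = -10.1 / 8.8) into the conversion:
NCE = 21.06 * (-10.1 / 8.8) + 50 = -212.706 / 8.8 + 50
NCE = -24.1711 + 50
NCE = 25.8289

25.8289


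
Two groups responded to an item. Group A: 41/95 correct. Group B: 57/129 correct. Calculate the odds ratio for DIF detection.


Odds_A = 41/54 = 0.7593
Odds_B = 57/72 = 0.7917
OR = Odds_A / Odds_B = 0.7593 / 0.7917
Exactly, OR = (41 * 72) / (54 * 57) = 2952 / 3078
OR = 0.9591

0.9591


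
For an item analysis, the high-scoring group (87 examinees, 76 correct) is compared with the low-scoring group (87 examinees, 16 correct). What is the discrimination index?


p_upper = 76/87 = 0.8736
p_lower = 16/87 = 0.1839
D = 0.8736 - 0.1839 = 0.6897

0.6897


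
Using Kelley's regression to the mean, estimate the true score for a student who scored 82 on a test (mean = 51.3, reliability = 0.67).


T_est = rxx * X + (1 - rxx) * mean
T_est = 0.67 * 82 + 0.33 * 51.3
T_est = 54.94 + 16.929
T_est = 71.869

71.869


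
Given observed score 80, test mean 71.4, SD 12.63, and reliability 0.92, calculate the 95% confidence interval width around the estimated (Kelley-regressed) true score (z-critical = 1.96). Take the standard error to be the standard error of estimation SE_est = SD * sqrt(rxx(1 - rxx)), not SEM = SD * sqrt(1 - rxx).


True score estimate = 0.92*80 + 0.08*71.4 = 79.312
SE_est = SD * sqrt(rxx * (1 - rxx)) = 12.63 * sqrt(0.92 * 0.08) = 12.63 * sqrt(0.0736) = 3.426433
CI = T_est +/- z * SE_est, so width = 2 * z * SE_est = 2 * 1.96 * 3.426433
Width = 13.4316

13.4316


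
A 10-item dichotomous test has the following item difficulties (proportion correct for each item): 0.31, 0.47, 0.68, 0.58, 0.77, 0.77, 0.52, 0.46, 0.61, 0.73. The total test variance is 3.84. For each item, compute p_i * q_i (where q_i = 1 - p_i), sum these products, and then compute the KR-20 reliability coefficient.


For each item, compute p_i * q_i:
  Item 1: 0.31 * 0.69 = 0.2139
  Item 2: 0.47 * 0.53 = 0.2491
  Item 3: 0.68 * 0.32 = 0.2176
  Item 4: 0.58 * 0.42 = 0.2436
  Item 5: 0.77 * 0.23 = 0.1771
  Item 6: 0.77 * 0.23 = 0.1771
  Item 7: 0.52 * 0.48 = 0.2496
  Item 8: 0.46 * 0.54 = 0.2484
  Item 9: 0.61 * 0.39 = 0.2379
  Item 10: 0.73 * 0.27 = 0.1971
Sum(p_i * q_i) = 0.2139 + 0.2491 + 0.2176 + 0.2436 + 0.1771 + 0.1771 + 0.2496 + 0.2484 + 0.2379 + 0.1971 = 2.2114
KR-20 = (k/(k-1)) * (1 - Sum(p_i*q_i) / Var_total)
= (10/9) * (1 - 2.2114/3.84)
= 1.1111 * 0.4241
KR-20 = 0.4712

0.4712


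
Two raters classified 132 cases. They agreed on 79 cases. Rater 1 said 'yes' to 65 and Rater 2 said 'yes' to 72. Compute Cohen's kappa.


P_o = 79/132 = 0.598485
P_e = (65*72 + 67*60) / 17424 = 0.499311
kappa = (P_o - P_e) / (1 - P_e)
kappa = (0.598485 - 0.499311) / (1 - 0.499311)
kappa = 0.1981

0.1981


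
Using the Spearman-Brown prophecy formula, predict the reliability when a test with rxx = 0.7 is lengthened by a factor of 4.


r_new = (n * rxx) / (1 + (n-1) * rxx)
r_new = (4 * 0.7) / (1 + 3 * 0.7)
r_new = 2.8 / 3.1
r_new = 0.9032

0.9032


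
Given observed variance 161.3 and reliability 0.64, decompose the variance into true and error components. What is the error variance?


var_true = rxx * var_obs = 0.64 * 161.3 = 103.232
var_error = var_obs - var_true
var_error = 161.3 - 103.232
var_error = 58.068

58.068


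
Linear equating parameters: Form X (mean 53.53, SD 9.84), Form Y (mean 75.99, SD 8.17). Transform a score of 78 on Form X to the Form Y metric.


slope = SD_Y / SD_X = 8.17 / 9.84 ~ 0.8303
intercept = mean_Y - slope * mean_X = 75.99 - (8.17 / 9.84) * 53.53 ~ 31.5449
Y = slope * X + intercept. To avoid rounding drift from the rounded slope/intercept, evaluate the equivalent form Y = mean_Y + SD_Y * (X - mean_X) / SD_X at full precision:
Y = 75.99 + 8.17 * (78 - 53.53) / 9.84
Y = 75.99 + 8.17 * 24.47 / 9.84
Y = 75.99 + 199.9199 / 9.84
Y = 75.99 + 20.3171
Y = 96.3071

96.3071


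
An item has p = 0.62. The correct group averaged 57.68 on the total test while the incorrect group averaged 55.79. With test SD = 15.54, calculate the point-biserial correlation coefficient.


q = 1 - p = 0.38
rpb = ((M1 - M0) / SD) * sqrt(p * q)
rpb = ((57.68 - 55.79) / 15.54) * sqrt(0.62 * 0.38)
rpb = 0.059

0.059


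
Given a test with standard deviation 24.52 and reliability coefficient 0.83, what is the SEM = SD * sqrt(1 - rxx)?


SEM = SD * sqrt(1 - rxx)
SEM = 24.52 * sqrt(1 - 0.83)
SEM = 24.52 * sqrt(0.17) = 24.52 * 0.412311
SEM = 10.1099

10.1099


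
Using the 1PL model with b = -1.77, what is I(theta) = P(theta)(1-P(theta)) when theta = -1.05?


P = 1/(1+exp(-(-1.05--1.77))) = 0.6726
I = P*(1-P) = 0.6726 * 0.3274
I = 0.2202

0.2202


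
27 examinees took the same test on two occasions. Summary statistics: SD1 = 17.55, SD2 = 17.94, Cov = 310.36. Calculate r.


r = cov(X,Y) / (SD_X * SD_Y)
r = 310.36 / (17.55 * 17.94)
r = 310.36 / 314.847
r = 0.9857

0.9857


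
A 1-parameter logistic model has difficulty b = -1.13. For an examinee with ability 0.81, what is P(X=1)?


theta - b = 0.81 - -1.13 = 1.94
exp(-(theta - b)) = exp(-1.94) = 0.1437
P = 1 / (1 + 0.1437)
P = 0.8744

0.8744


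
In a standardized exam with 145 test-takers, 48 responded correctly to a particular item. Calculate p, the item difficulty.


Item difficulty p = number correct / total examinees
p = 48 / 145
p = 0.331

0.331


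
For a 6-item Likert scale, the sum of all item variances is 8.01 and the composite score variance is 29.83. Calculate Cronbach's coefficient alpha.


alpha = (k/(k-1)) * (1 - sum(si^2)/s_total^2)
= (6/5) * (1 - 8.01/29.83)
alpha = 0.8778

0.8778


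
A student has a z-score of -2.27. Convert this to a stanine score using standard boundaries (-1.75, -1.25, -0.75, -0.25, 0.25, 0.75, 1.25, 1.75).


Stanine boundaries: [-1.75, -1.25, -0.75, -0.25, 0.25, 0.75, 1.25, 1.75]
z = -2.27
Check each boundary:
  z < -1.75
  z < -1.25
  z < -0.75
  z < -0.25
  z < 0.25
  z < 0.75
  z < 1.25
  z < 1.75
Highest qualifying boundary gives stanine = 1

1


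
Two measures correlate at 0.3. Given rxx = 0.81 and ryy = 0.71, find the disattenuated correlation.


r_corrected = rxy / sqrt(rxx * ryy)
= 0.3 / sqrt(0.81 * 0.71)
= 0.3 / sqrt(0.5751)
= 0.3 / 0.758353
r_corrected = 0.3956

0.3956


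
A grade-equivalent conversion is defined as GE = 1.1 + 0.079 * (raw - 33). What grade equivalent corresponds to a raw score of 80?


raw - median = 80 - 33 = 47
slope * diff = 0.079 * 47 = 3.713
GE = 1.1 + 3.713
GE = 4.813

4.813


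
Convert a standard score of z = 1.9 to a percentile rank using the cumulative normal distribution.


CDF(z) = 0.5 * (1 + erf(z/sqrt(2)))
erf(1.3435) = 0.9426
CDF = 0.9713
Percentile rank = 0.9713 * 100 = 97.13

97.13


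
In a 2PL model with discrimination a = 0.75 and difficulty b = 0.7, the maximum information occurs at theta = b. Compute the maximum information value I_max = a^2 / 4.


For 2PL, max info at theta = b = 0.7
I_max = a^2 / 4 = 0.75^2 / 4
= 0.5625 / 4
I_max = 0.1406

0.1406


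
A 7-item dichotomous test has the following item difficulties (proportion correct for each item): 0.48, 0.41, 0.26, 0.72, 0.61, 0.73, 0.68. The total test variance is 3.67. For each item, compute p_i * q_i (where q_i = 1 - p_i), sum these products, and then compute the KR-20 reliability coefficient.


For each item, compute p_i * q_i:
  Item 1: 0.48 * 0.52 = 0.2496
  Item 2: 0.41 * 0.59 = 0.2419
  Item 3: 0.26 * 0.74 = 0.1924
  Item 4: 0.72 * 0.28 = 0.2016
  Item 5: 0.61 * 0.39 = 0.2379
  Item 6: 0.73 * 0.27 = 0.1971
  Item 7: 0.68 * 0.32 = 0.2176
Sum(p_i * q_i) = 0.2496 + 0.2419 + 0.1924 + 0.2016 + 0.2379 + 0.1971 + 0.2176 = 1.5381
KR-20 = (k/(k-1)) * (1 - Sum(p_i*q_i) / Var_total)
= (7/6) * (1 - 1.5381/3.67)
= 1.1667 * 0.5809
KR-20 = 0.6777

0.6777


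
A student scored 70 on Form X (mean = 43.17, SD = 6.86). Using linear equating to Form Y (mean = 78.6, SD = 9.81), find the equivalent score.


slope = SD_Y / SD_X = 9.81 / 6.86 ~ 1.43
intercept = mean_Y - slope * mean_X = 78.6 - (9.81 / 6.86) * 43.17 ~ 16.8656
Y = slope * X + intercept. To avoid rounding drift from the rounded slope/intercept, evaluate the equivalent form Y = mean_Y + SD_Y * (X - mean_X) / SD_X at full precision:
Y = 78.6 + 9.81 * (70 - 43.17) / 6.86
Y = 78.6 + 9.81 * 26.83 / 6.86
Y = 78.6 + 263.2023 / 6.86
Y = 78.6 + 38.3677
Y = 116.9677

116.9677


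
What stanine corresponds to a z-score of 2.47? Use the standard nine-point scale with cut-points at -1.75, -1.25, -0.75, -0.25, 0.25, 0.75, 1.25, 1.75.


Stanine boundaries: [-1.75, -1.25, -0.75, -0.25, 0.25, 0.75, 1.25, 1.75]
z = 2.47
Check each boundary:
  z >= -1.75 -> could be stanine 2
  z >= -1.25 -> could be stanine 3
  z >= -0.75 -> could be stanine 4
  z >= -0.25 -> could be stanine 5
  z >= 0.25 -> could be stanine 6
  z >= 0.75 -> could be stanine 7
  z >= 1.25 -> could be stanine 8
  z >= 1.75 -> could be stanine 9
Highest qualifying boundary gives stanine = 9

9


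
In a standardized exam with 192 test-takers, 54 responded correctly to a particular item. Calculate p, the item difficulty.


Item difficulty p = number correct / total examinees
p = 54 / 192
p = 0.2812

0.2812


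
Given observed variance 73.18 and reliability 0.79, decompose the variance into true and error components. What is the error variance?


var_true = rxx * var_obs = 0.79 * 73.18 = 57.8122
var_error = var_obs - var_true
var_error = 73.18 - 57.8122
var_error = 15.3678

15.3678


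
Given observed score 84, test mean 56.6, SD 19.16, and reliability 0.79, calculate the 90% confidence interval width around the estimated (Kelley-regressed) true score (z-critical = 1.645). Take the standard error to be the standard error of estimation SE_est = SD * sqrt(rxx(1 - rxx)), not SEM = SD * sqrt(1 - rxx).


True score estimate = 0.79*84 + 0.21*56.6 = 78.246
SE_est = SD * sqrt(rxx * (1 - rxx)) = 19.16 * sqrt(0.79 * 0.21) = 19.16 * sqrt(0.1659) = 7.804026
CI = T_est +/- z * SE_est, so width = 2 * z * SE_est = 2 * 1.645 * 7.804026
Width = 25.6752

25.6752


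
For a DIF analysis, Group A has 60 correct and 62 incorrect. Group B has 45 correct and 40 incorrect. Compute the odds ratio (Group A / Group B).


Odds_A = 60/62 = 0.9677
Odds_B = 45/40 = 1.125
OR = Odds_A / Odds_B = 0.9677 / 1.125
Exactly, OR = (60 * 40) / (62 * 45) = 2400 / 2790
OR = 0.8602

0.8602


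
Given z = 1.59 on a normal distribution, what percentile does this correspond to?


CDF(z) = 0.5 * (1 + erf(z/sqrt(2)))
erf(1.1243) = 0.8882
CDF = 0.9441
Percentile rank = 0.9441 * 100 = 94.41

94.41


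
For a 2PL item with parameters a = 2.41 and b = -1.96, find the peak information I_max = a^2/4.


For 2PL, max info at theta = b = -1.96
I_max = a^2 / 4 = 2.41^2 / 4
= 5.8081 / 4
I_max = 1.452

1.452


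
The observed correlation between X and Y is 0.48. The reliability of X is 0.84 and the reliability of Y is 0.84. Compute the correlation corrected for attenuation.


r_corrected = rxy / sqrt(rxx * ryy)
= 0.48 / sqrt(0.84 * 0.84)
= 0.48 / sqrt(0.7056)
= 0.48 / 0.84
r_corrected = 0.5714

0.5714


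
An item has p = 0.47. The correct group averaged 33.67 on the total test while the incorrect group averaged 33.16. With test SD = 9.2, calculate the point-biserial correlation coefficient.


q = 1 - p = 0.53
rpb = ((M1 - M0) / SD) * sqrt(p * q)
rpb = ((33.67 - 33.16) / 9.2) * sqrt(0.47 * 0.53)
rpb = 0.0277

0.0277


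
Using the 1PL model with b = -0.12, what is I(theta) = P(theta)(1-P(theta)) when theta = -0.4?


P = 1/(1+exp(-(-0.4--0.12))) = 0.4305
I = P*(1-P) = 0.4305 * 0.5695
I = 0.2452

0.2452


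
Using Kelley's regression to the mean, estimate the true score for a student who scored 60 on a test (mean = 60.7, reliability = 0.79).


T_est = rxx * X + (1 - rxx) * mean
T_est = 0.79 * 60 + 0.21 * 60.7
T_est = 47.4 + 12.747
T_est = 60.147

60.147


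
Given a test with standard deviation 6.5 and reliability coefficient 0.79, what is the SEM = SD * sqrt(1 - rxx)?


SEM = SD * sqrt(1 - rxx)
SEM = 6.5 * sqrt(1 - 0.79)
SEM = 6.5 * sqrt(0.21) = 6.5 * 0.458258
SEM = 2.9787

2.9787


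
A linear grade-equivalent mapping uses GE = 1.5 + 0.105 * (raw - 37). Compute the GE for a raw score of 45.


raw - median = 45 - 37 = 8
slope * diff = 0.105 * 8 = 0.84
GE = 1.5 + 0.84
GE = 2.34

2.34


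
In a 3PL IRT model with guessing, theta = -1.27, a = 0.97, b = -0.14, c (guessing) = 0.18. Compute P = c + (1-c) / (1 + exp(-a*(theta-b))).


logit = 0.97*(-1.27 - -0.14) = -1.0961
P* = 1/(1 + exp(--1.0961)) = 0.2505
P = 0.18 + (1 - 0.18) * 0.2505
P = 0.3854

0.3854


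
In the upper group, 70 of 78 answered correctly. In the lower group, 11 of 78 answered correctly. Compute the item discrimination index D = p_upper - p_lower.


p_upper = 70/78 = 0.8974
p_lower = 11/78 = 0.141
D = 0.8974 - 0.141 = 0.7564

0.7564


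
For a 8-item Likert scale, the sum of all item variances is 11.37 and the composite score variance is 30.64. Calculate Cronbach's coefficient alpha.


alpha = (k/(k-1)) * (1 - sum(si^2)/s_total^2)
= (8/7) * (1 - 11.37/30.64)
alpha = 0.7188

0.7188


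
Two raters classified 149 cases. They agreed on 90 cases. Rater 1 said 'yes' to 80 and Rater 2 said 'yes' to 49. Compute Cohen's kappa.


P_o = 90/149 = 0.604027
P_e = (80*49 + 69*100) / 22201 = 0.487365
kappa = (P_o - P_e) / (1 - P_e)
kappa = (0.604027 - 0.487365) / (1 - 0.487365)
kappa = 0.2276

0.2276


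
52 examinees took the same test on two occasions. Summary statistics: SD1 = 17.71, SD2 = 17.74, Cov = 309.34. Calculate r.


r = cov(X,Y) / (SD_X * SD_Y)
r = 309.34 / (17.71 * 17.74)
r = 309.34 / 314.1754
r = 0.9846

0.9846


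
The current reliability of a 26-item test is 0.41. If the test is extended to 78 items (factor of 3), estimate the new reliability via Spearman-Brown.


r_new = (n * rxx) / (1 + (n-1) * rxx)
r_new = (3 * 0.41) / (1 + 2 * 0.41)
r_new = 1.23 / 1.82
r_new = 0.6758

0.6758


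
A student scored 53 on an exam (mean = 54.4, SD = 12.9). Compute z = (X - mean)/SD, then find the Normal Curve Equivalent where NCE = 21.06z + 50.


z = (X - mean) / SD = (53 - 54.4) / 12.9
z = -1.4 / 12.9
z = -0.1085
NCE = NCE = 21.06z + 50
Carry z at full precision (z = -1.4 / 12.9) into the conversion:
NCE = 21.06 * (-1.4 / 12.9) + 50 = -29.484 / 12.9 + 50
NCE = -2.2856 + 50
NCE = 47.7144

47.7144


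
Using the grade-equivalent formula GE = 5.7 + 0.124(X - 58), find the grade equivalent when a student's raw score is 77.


raw - median = 77 - 58 = 19
slope * diff = 0.124 * 19 = 2.356
GE = 5.7 + 2.356
GE = 8.056

8.056


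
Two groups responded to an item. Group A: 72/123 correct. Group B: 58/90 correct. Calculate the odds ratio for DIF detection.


Odds_A = 72/51 = 1.4118
Odds_B = 58/32 = 1.8125
OR = Odds_A / Odds_B = 1.4118 / 1.8125
Exactly, OR = (72 * 32) / (51 * 58) = 2304 / 2958
OR = 0.7789

0.7789


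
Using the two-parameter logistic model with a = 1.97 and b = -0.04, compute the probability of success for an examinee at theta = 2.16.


a*(theta - b) = 1.97 * (2.16 - -0.04) = 4.334
exp(-4.334) = 0.0131
P = 1 / (1 + 0.0131)
P = 0.9871

0.9871


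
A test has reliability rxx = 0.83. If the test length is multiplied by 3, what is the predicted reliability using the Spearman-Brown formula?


r_new = (n * rxx) / (1 + (n-1) * rxx)
r_new = (3 * 0.83) / (1 + 2 * 0.83)
r_new = 2.49 / 2.66
r_new = 0.9361

0.9361


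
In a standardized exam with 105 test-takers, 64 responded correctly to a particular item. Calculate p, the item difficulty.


Item difficulty p = number correct / total examinees
p = 64 / 105
p = 0.6095

0.6095


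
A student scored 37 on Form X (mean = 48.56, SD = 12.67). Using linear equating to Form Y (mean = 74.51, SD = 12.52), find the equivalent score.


slope = SD_Y / SD_X = 12.52 / 12.67 ~ 0.9882
intercept = mean_Y - slope * mean_X = 74.51 - (12.52 / 12.67) * 48.56 ~ 26.5249
Y = slope * X + intercept. To avoid rounding drift from the rounded slope/intercept, evaluate the equivalent form Y = mean_Y + SD_Y * (X - mean_X) / SD_X at full precision:
Y = 74.51 + 12.52 * (37 - 48.56) / 12.67
Y = 74.51 - 12.52 * 11.56 / 12.67
Y = 74.51 - 144.7312 / 12.67
Y = 74.51 - 11.4231
Y = 63.0869

63.0869


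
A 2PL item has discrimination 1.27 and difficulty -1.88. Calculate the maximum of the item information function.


For 2PL, max info at theta = b = -1.88
I_max = a^2 / 4 = 1.27^2 / 4
= 1.6129 / 4
I_max = 0.4032

0.4032


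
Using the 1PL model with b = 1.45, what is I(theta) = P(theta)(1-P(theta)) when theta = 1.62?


P = 1/(1+exp(-(1.62-1.45))) = 0.5424
I = P*(1-P) = 0.5424 * 0.4576
I = 0.2482

0.2482


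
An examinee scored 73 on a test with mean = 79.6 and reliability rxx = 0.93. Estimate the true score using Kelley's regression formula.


T_est = rxx * X + (1 - rxx) * mean
T_est = 0.93 * 73 + 0.07 * 79.6
T_est = 67.89 + 5.572
T_est = 73.462

73.462


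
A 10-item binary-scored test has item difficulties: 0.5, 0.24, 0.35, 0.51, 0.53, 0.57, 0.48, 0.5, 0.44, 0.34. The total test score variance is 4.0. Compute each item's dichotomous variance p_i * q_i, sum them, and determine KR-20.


For each item, compute p_i * q_i:
  Item 1: 0.5 * 0.5 = 0.25
  Item 2: 0.24 * 0.76 = 0.1824
  Item 3: 0.35 * 0.65 = 0.2275
  Item 4: 0.51 * 0.49 = 0.2499
  Item 5: 0.53 * 0.47 = 0.2491
  Item 6: 0.57 * 0.43 = 0.2451
  Item 7: 0.48 * 0.52 = 0.2496
  Item 8: 0.5 * 0.5 = 0.25
  Item 9: 0.44 * 0.56 = 0.2464
  Item 10: 0.34 * 0.66 = 0.2244
Sum(p_i * q_i) = 0.25 + 0.1824 + 0.2275 + 0.2499 + 0.2491 + 0.2451 + 0.2496 + 0.25 + 0.2464 + 0.2244 = 2.3744
KR-20 = (k/(k-1)) * (1 - Sum(p_i*q_i) / Var_total)
= (10/9) * (1 - 2.3744/4.0)
= 1.1111 * 0.4064
KR-20 = 0.4516

0.4516


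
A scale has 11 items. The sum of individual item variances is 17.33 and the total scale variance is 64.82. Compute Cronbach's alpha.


alpha = (k/(k-1)) * (1 - sum(si^2)/s_total^2)
= (11/10) * (1 - 17.33/64.82)
alpha = 0.8059

0.8059


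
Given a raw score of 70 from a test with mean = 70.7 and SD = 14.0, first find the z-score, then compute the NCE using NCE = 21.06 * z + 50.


z = (X - mean) / SD = (70 - 70.7) / 14.0
z = -0.7 / 14.0
z = -0.05
NCE = NCE = 21.06z + 50
Carry z at full precision (z = -0.7 / 14.0) into the conversion:
NCE = 21.06 * (-0.7 / 14.0) + 50 = -14.742 / 14.0 + 50
NCE = -1.053 + 50
NCE = 48.947

48.947


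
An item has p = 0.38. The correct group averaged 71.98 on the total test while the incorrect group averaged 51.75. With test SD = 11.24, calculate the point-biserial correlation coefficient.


q = 1 - p = 0.62
rpb = ((M1 - M0) / SD) * sqrt(p * q)
rpb = ((71.98 - 51.75) / 11.24) * sqrt(0.38 * 0.62)
rpb = 0.8736

0.8736


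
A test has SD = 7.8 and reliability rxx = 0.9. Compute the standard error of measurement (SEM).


SEM = SD * sqrt(1 - rxx)
SEM = 7.8 * sqrt(1 - 0.9)
SEM = 7.8 * sqrt(0.1) = 7.8 * 0.316228
SEM = 2.4666

2.4666


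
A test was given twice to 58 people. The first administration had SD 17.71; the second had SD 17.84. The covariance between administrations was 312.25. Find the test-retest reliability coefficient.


r = cov(X,Y) / (SD_X * SD_Y)
r = 312.25 / (17.71 * 17.84)
r = 312.25 / 315.9464
r = 0.9883

0.9883


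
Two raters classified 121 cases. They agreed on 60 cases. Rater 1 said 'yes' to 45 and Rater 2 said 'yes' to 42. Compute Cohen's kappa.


P_o = 60/121 = 0.495868
P_e = (45*42 + 76*79) / 14641 = 0.539171
kappa = (P_o - P_e) / (1 - P_e)
kappa = (0.495868 - 0.539171) / (1 - 0.539171)
kappa = -0.094

-0.094


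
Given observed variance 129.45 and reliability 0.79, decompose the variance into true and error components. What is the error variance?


var_true = rxx * var_obs = 0.79 * 129.45 = 102.2655
var_error = var_obs - var_true
var_error = 129.45 - 102.2655
var_error = 27.1845

27.1845


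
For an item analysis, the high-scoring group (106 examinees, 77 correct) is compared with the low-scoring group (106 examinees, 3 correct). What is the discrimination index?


p_upper = 77/106 = 0.7264
p_lower = 3/106 = 0.0283
D = 0.7264 - 0.0283 = 0.6981

0.6981


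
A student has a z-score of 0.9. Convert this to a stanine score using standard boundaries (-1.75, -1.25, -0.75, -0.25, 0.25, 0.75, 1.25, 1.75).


Stanine boundaries: [-1.75, -1.25, -0.75, -0.25, 0.25, 0.75, 1.25, 1.75]
z = 0.9
Check each boundary:
  z >= -1.75 -> could be stanine 2
  z >= -1.25 -> could be stanine 3
  z >= -0.75 -> could be stanine 4
  z >= -0.25 -> could be stanine 5
  z >= 0.25 -> could be stanine 6
  z >= 0.75 -> could be stanine 7
  z < 1.25
  z < 1.75
Highest qualifying boundary gives stanine = 7

7


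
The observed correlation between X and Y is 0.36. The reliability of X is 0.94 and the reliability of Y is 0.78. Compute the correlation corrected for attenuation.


r_corrected = rxy / sqrt(rxx * ryy)
= 0.36 / sqrt(0.94 * 0.78)
= 0.36 / sqrt(0.7332)
= 0.36 / 0.856271
r_corrected = 0.4204

0.4204


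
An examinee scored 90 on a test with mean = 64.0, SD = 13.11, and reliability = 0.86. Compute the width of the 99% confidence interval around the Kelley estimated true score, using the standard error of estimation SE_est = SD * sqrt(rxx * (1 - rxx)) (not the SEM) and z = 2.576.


True score estimate = 0.86*90 + 0.14*64.0 = 86.36
SE_est = SD * sqrt(rxx * (1 - rxx)) = 13.11 * sqrt(0.86 * 0.14) = 13.11 * sqrt(0.1204) = 4.549
CI = T_est +/- z * SE_est, so width = 2 * z * SE_est = 2 * 2.576 * 4.549
Width = 23.4364

23.4364


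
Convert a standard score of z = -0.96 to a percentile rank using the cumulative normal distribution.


CDF(z) = 0.5 * (1 + erf(z/sqrt(2)))
erf(-0.6788) = -0.6629
CDF = 0.1685
Percentile rank = 0.1685 * 100 = 16.85

16.85


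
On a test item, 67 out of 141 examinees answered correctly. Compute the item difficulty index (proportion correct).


Item difficulty p = number correct / total examinees
p = 67 / 141
p = 0.4752

0.4752


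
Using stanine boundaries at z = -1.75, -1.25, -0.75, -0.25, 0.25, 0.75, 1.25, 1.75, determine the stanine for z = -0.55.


Stanine boundaries: [-1.75, -1.25, -0.75, -0.25, 0.25, 0.75, 1.25, 1.75]
z = -0.55
Check each boundary:
  z >= -1.75 -> could be stanine 2
  z >= -1.25 -> could be stanine 3
  z >= -0.75 -> could be stanine 4
  z < -0.25
  z < 0.25
  z < 0.75
  z < 1.25
  z < 1.75
Highest qualifying boundary gives stanine = 4

4


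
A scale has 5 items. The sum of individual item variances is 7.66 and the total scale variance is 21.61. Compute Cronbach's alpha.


alpha = (k/(k-1)) * (1 - sum(si^2)/s_total^2)
= (5/4) * (1 - 7.66/21.61)
alpha = 0.8069

0.8069


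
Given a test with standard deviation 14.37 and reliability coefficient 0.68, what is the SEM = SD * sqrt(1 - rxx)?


SEM = SD * sqrt(1 - rxx)
SEM = 14.37 * sqrt(1 - 0.68)
SEM = 14.37 * sqrt(0.32) = 14.37 * 0.565685
SEM = 8.1289

8.1289


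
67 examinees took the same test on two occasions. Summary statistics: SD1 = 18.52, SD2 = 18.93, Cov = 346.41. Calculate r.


r = cov(X,Y) / (SD_X * SD_Y)
r = 346.41 / (18.52 * 18.93)
r = 346.41 / 350.5836
r = 0.9881

0.9881


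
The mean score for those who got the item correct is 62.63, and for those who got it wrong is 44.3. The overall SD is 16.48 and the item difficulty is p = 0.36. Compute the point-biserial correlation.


q = 1 - p = 0.64
rpb = ((M1 - M0) / SD) * sqrt(p * q)
rpb = ((62.63 - 44.3) / 16.48) * sqrt(0.36 * 0.64)
rpb = 0.5339

0.5339


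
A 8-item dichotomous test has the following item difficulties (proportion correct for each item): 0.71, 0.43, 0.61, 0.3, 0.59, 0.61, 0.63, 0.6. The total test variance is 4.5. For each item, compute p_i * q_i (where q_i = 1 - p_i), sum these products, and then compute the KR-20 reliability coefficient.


For each item, compute p_i * q_i:
  Item 1: 0.71 * 0.29 = 0.2059
  Item 2: 0.43 * 0.57 = 0.2451
  Item 3: 0.61 * 0.39 = 0.2379
  Item 4: 0.3 * 0.7 = 0.21
  Item 5: 0.59 * 0.41 = 0.2419
  Item 6: 0.61 * 0.39 = 0.2379
  Item 7: 0.63 * 0.37 = 0.2331
  Item 8: 0.6 * 0.4 = 0.24
Sum(p_i * q_i) = 0.2059 + 0.2451 + 0.2379 + 0.21 + 0.2419 + 0.2379 + 0.2331 + 0.24 = 1.8518
KR-20 = (k/(k-1)) * (1 - Sum(p_i*q_i) / Var_total)
= (8/7) * (1 - 1.8518/4.5)
= 1.1429 * 0.5885
KR-20 = 0.6726

0.6726


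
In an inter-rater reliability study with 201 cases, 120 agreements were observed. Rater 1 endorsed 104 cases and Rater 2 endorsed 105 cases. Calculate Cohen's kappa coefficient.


P_o = 120/201 = 0.597015
P_e = (104*105 + 97*96) / 40401 = 0.50078
kappa = (P_o - P_e) / (1 - P_e)
kappa = (0.597015 - 0.50078) / (1 - 0.50078)
kappa = 0.1928

0.1928


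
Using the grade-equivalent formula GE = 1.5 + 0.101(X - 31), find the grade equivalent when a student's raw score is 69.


raw - median = 69 - 31 = 38
slope * diff = 0.101 * 38 = 3.838
GE = 1.5 + 3.838
GE = 5.338

5.338


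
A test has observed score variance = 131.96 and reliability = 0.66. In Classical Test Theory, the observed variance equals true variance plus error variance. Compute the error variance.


var_true = rxx * var_obs = 0.66 * 131.96 = 87.0936
var_error = var_obs - var_true
var_error = 131.96 - 87.0936
var_error = 44.8664

44.8664


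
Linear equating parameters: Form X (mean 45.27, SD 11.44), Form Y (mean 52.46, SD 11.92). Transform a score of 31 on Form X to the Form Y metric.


slope = SD_Y / SD_X = 11.92 / 11.44 ~ 1.042
intercept = mean_Y - slope * mean_X = 52.46 - (11.92 / 11.44) * 45.27 ~ 5.2906
Y = slope * X + intercept. To avoid rounding drift from the rounded slope/intercept, evaluate the equivalent form Y = mean_Y + SD_Y * (X - mean_X) / SD_X at full precision:
Y = 52.46 + 11.92 * (31 - 45.27) / 11.44
Y = 52.46 - 11.92 * 14.27 / 11.44
Y = 52.46 - 170.0984 / 11.44
Y = 52.46 - 14.8687
Y = 37.5913

37.5913


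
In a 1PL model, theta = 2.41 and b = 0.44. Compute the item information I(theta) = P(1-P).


P = 1/(1+exp(-(2.41-0.44))) = 0.8776
I = P*(1-P) = 0.8776 * 0.1224
I = 0.1074

0.1074


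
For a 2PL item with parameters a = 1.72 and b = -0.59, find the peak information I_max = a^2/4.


For 2PL, max info at theta = b = -0.59
I_max = a^2 / 4 = 1.72^2 / 4
= 2.9584 / 4
I_max = 0.7396

0.7396


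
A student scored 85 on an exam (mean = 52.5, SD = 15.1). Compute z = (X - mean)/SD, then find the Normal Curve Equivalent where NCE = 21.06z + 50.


z = (X - mean) / SD = (85 - 52.5) / 15.1
z = 32.5 / 15.1
z = 2.1523
NCE = NCE = 21.06z + 50
Carry z at full precision (z = 32.5 / 15.1) into the conversion:
NCE = 21.06 * (32.5 / 15.1) + 50 = 684.45 / 15.1 + 50
NCE = 45.3278 + 50
NCE = 95.3278

95.3278


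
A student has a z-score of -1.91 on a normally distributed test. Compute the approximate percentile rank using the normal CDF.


CDF(z) = 0.5 * (1 + erf(z/sqrt(2)))
erf(-1.3506) = -0.9439
CDF = 0.0281
Percentile rank = 0.0281 * 100 = 2.81

2.81


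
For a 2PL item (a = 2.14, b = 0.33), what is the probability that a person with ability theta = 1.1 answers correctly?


a*(theta - b) = 2.14 * (1.1 - 0.33) = 1.6478
exp(-1.6478) = 0.1925
P = 1 / (1 + 0.1925)
P = 0.8386

0.8386


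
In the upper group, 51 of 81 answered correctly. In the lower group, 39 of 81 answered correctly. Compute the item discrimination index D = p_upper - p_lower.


p_upper = 51/81 = 0.6296
p_lower = 39/81 = 0.4815
D = 0.6296 - 0.4815 = 0.1481

0.1481


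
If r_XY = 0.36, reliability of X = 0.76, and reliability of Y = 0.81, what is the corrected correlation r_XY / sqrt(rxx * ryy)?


r_corrected = rxy / sqrt(rxx * ryy)
= 0.36 / sqrt(0.76 * 0.81)
= 0.36 / sqrt(0.6156)
= 0.36 / 0.784602
r_corrected = 0.4588

0.4588


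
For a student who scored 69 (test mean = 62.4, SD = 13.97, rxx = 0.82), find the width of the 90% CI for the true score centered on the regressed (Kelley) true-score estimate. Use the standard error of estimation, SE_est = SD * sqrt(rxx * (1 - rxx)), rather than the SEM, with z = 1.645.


True score estimate = 0.82*69 + 0.18*62.4 = 67.812
SE_est = SD * sqrt(rxx * (1 - rxx)) = 13.97 * sqrt(0.82 * 0.18) = 13.97 * sqrt(0.1476) = 5.367099
CI = T_est +/- z * SE_est, so width = 2 * z * SE_est = 2 * 1.645 * 5.367099
Width = 17.6578

17.6578


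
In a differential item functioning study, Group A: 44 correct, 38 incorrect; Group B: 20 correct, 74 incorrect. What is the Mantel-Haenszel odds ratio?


Odds_A = 44/38 = 1.1579
Odds_B = 20/74 = 0.2703
OR = Odds_A / Odds_B = 1.1579 / 0.2703
Exactly, OR = (44 * 74) / (38 * 20) = 3256 / 760
OR = 4.2842

4.2842


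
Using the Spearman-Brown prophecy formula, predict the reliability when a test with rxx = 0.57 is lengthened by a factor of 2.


r_new = (n * rxx) / (1 + (n-1) * rxx)
r_new = (2 * 0.57) / (1 + 1 * 0.57)
r_new = 1.14 / 1.57
r_new = 0.7261

0.7261


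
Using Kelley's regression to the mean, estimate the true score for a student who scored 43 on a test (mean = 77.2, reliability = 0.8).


T_est = rxx * X + (1 - rxx) * mean
T_est = 0.8 * 43 + 0.2 * 77.2
T_est = 34.4 + 15.44
T_est = 49.84

49.84


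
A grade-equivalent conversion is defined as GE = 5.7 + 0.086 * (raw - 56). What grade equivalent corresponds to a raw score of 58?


raw - median = 58 - 56 = 2
slope * diff = 0.086 * 2 = 0.172
GE = 5.7 + 0.172
GE = 5.872

5.872


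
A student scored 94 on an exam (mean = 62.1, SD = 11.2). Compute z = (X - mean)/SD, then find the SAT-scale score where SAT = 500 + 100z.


z = (X - mean) / SD = (94 - 62.1) / 11.2
z = 31.9 / 11.2
z = 2.8482
SAT-scale = SAT = 500 + 100z
Carry z at full precision (z = 31.9 / 11.2) into the conversion:
SAT-scale = 500 + 100 * (31.9 / 11.2) = 500 + 3190 / 11.2
SAT-scale = 500 + 284.8214
SAT-scale = 784.8214

784.8214


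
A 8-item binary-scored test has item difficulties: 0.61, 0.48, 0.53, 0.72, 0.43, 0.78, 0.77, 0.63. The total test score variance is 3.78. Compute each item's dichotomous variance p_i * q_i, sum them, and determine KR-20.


For each item, compute p_i * q_i:
  Item 1: 0.61 * 0.39 = 0.2379
  Item 2: 0.48 * 0.52 = 0.2496
  Item 3: 0.53 * 0.47 = 0.2491
  Item 4: 0.72 * 0.28 = 0.2016
  Item 5: 0.43 * 0.57 = 0.2451
  Item 6: 0.78 * 0.22 = 0.1716
  Item 7: 0.77 * 0.23 = 0.1771
  Item 8: 0.63 * 0.37 = 0.2331
Sum(p_i * q_i) = 0.2379 + 0.2496 + 0.2491 + 0.2016 + 0.2451 + 0.1716 + 0.1771 + 0.2331 = 1.7651
KR-20 = (k/(k-1)) * (1 - Sum(p_i*q_i) / Var_total)
= (8/7) * (1 - 1.7651/3.78)
= 1.1429 * 0.533
KR-20 = 0.6092

0.6092


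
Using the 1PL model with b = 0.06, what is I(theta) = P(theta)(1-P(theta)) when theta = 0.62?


P = 1/(1+exp(-(0.62-0.06))) = 0.6365
I = P*(1-P) = 0.6365 * 0.3635
I = 0.2314

0.2314


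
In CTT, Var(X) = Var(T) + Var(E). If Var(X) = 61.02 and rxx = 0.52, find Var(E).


var_true = rxx * var_obs = 0.52 * 61.02 = 31.7304
var_error = var_obs - var_true
var_error = 61.02 - 31.7304
var_error = 29.2896

29.2896


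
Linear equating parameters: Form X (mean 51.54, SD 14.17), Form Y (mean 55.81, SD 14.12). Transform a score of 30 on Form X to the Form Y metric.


slope = SD_Y / SD_X = 14.12 / 14.17 ~ 0.9965
intercept = mean_Y - slope * mean_X = 55.81 - (14.12 / 14.17) * 51.54 ~ 4.4519
Y = slope * X + intercept. To avoid rounding drift from the rounded slope/intercept, evaluate the equivalent form Y = mean_Y + SD_Y * (X - mean_X) / SD_X at full precision:
Y = 55.81 + 14.12 * (30 - 51.54) / 14.17
Y = 55.81 - 14.12 * 21.54 / 14.17
Y = 55.81 - 304.1448 / 14.17
Y = 55.81 - 21.464
Y = 34.346

34.346


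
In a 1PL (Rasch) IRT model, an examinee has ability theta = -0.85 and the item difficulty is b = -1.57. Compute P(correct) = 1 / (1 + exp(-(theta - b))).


theta - b = -0.85 - -1.57 = 0.72
exp(-(theta - b)) = exp(-0.72) = 0.4868
P = 1 / (1 + 0.4868)
P = 0.6726

0.6726


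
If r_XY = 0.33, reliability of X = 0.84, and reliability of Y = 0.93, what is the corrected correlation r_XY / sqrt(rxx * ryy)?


r_corrected = rxy / sqrt(rxx * ryy)
= 0.33 / sqrt(0.84 * 0.93)
= 0.33 / sqrt(0.7812)
= 0.33 / 0.883855
r_corrected = 0.3734

0.3734


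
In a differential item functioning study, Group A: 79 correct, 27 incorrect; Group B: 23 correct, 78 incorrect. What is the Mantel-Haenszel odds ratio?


Odds_A = 79/27 = 2.9259
Odds_B = 23/78 = 0.2949
OR = Odds_A / Odds_B = 2.9259 / 0.2949
Exactly, OR = (79 * 78) / (27 * 23) = 6162 / 621
OR = 9.9227

9.9227


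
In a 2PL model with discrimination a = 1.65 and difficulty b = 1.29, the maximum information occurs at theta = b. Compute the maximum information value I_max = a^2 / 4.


For 2PL, max info at theta = b = 1.29
I_max = a^2 / 4 = 1.65^2 / 4
= 2.7225 / 4
I_max = 0.6806

0.6806


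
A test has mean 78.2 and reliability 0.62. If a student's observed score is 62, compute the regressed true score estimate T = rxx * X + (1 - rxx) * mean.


T_est = rxx * X + (1 - rxx) * mean
T_est = 0.62 * 62 + 0.38 * 78.2
T_est = 38.44 + 29.716
T_est = 68.156

68.156


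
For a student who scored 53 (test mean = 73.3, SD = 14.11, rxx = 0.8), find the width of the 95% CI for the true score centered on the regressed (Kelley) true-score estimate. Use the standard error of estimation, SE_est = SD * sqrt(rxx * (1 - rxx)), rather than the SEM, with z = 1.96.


True score estimate = 0.8*53 + 0.2*73.3 = 57.06
SE_est = SD * sqrt(rxx * (1 - rxx)) = 14.11 * sqrt(0.8 * 0.2) = 14.11 * sqrt(0.16) = 5.644
CI = T_est +/- z * SE_est, so width = 2 * z * SE_est = 2 * 1.96 * 5.644
Width = 22.1245

22.1245


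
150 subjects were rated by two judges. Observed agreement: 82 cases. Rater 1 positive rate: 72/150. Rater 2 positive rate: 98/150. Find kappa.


P_o = 82/150 = 0.546667
P_e = (72*98 + 78*52) / 22500 = 0.493867
kappa = (P_o - P_e) / (1 - P_e)
kappa = (0.546667 - 0.493867) / (1 - 0.493867)
kappa = 0.1043

0.1043


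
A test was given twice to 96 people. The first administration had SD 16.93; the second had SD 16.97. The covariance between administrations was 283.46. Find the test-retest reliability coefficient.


r = cov(X,Y) / (SD_X * SD_Y)
r = 283.46 / (16.93 * 16.97)
r = 283.46 / 287.3021
r = 0.9866

0.9866


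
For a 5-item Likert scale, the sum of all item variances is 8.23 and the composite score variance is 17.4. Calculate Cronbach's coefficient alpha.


alpha = (k/(k-1)) * (1 - sum(si^2)/s_total^2)
= (5/4) * (1 - 8.23/17.4)
alpha = 0.6588

0.6588


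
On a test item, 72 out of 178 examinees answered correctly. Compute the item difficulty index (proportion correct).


Item difficulty p = number correct / total examinees
p = 72 / 178
p = 0.4045

0.4045


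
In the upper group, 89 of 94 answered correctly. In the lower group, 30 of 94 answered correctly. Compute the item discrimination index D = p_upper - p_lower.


p_upper = 89/94 = 0.9468
p_lower = 30/94 = 0.3191
D = 0.9468 - 0.3191 = 0.6277

0.6277


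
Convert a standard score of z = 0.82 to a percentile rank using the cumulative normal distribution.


CDF(z) = 0.5 * (1 + erf(z/sqrt(2)))
erf(0.5798) = 0.5878
CDF = 0.7939
Percentile rank = 0.7939 * 100 = 79.39

79.39


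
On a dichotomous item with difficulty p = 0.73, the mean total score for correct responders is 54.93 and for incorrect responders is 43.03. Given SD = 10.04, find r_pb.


q = 1 - p = 0.27
rpb = ((M1 - M0) / SD) * sqrt(p * q)
rpb = ((54.93 - 43.03) / 10.04) * sqrt(0.73 * 0.27)
rpb = 0.5262

0.5262


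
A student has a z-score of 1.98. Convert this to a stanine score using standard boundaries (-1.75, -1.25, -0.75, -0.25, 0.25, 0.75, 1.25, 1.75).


Stanine boundaries: [-1.75, -1.25, -0.75, -0.25, 0.25, 0.75, 1.25, 1.75]
z = 1.98
Check each boundary:
  z >= -1.75 -> could be stanine 2
  z >= -1.25 -> could be stanine 3
  z >= -0.75 -> could be stanine 4
  z >= -0.25 -> could be stanine 5
  z >= 0.25 -> could be stanine 6
  z >= 0.75 -> could be stanine 7
  z >= 1.25 -> could be stanine 8
  z >= 1.75 -> could be stanine 9
Highest qualifying boundary gives stanine = 9

9


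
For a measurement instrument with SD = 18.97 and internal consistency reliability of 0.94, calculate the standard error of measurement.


SEM = SD * sqrt(1 - rxx)
SEM = 18.97 * sqrt(1 - 0.94)
SEM = 18.97 * sqrt(0.06) = 18.97 * 0.244949
SEM = 4.6467

4.6467


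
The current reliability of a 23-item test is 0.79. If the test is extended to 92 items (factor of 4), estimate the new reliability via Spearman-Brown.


r_new = (n * rxx) / (1 + (n-1) * rxx)
r_new = (4 * 0.79) / (1 + 3 * 0.79)
r_new = 3.16 / 3.37
r_new = 0.9377

0.9377


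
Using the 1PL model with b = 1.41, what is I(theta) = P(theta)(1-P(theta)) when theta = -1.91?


P = 1/(1+exp(-(-1.91-1.41))) = 0.0349
I = P*(1-P) = 0.0349 * 0.9651
I = 0.0337

0.0337
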